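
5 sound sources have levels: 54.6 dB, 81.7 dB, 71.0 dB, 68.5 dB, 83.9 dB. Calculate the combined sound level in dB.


Formula: L_total = 10 * log10( sum(10^(Li/10)) )
  Source 1: 10^(54.6/10) = 288403.1503
  Source 2: 10^(81.7/10) = 147910838.8168
  Source 3: 10^(71.0/10) = 12589254.1179
  Source 4: 10^(68.5/10) = 7079457.8438
  Source 5: 10^(83.9/10) = 245470891.5685
Sum of linear values = 413338845.4973
L_total = 10 * log10(413338845.4973) = 86.16

86.16 dB


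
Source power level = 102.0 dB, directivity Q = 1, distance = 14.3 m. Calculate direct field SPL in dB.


Given values:
  Lw = 102.0 dB, Q = 1, r = 14.3 m
Formula: SPL = Lw + 10 * log10(Q / (4 * pi * r^2))
Compute 4 * pi * r^2 = 4 * pi * 14.3^2 = 2569.6971
Compute Q / denom = 1 / 2569.6971 = 0.00038915
Compute 10 * log10(0.00038915) = -34.0988
SPL = 102.0 + (-34.0988) = 67.9

67.9 dB


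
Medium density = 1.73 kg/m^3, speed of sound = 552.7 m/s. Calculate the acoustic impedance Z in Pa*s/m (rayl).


Given values:
  rho = 1.73 kg/m^3
  c = 552.7 m/s
Formula: Z = rho * c
Z = 1.73 * 552.7
Z = 956.17

956.17 rayl


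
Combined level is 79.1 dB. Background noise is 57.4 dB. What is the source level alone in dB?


Given values:
  L_total = 79.1 dB, L_bg = 57.4 dB
Formula: L_source = 10 * log10(10^(L_total/10) - 10^(L_bg/10))
Convert to linear:
  10^(79.1/10) = 81283051.6164
  10^(57.4/10) = 549540.8739
Difference: 81283051.6164 - 549540.8739 = 80733510.7425
L_source = 10 * log10(80733510.7425) = 79.07

79.07 dB


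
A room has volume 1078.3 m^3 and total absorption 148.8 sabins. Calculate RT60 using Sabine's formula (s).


Given values:
  V = 1078.3 m^3
  A = 148.8 sabins
Formula: RT60 = 0.161 * V / A
Numerator: 0.161 * 1078.3 = 173.6063
RT60 = 173.6063 / 148.8 = 1.167

1.167 s


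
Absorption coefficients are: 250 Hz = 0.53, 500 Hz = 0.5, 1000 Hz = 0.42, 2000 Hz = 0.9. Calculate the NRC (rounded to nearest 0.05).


Given values:
  a_250 = 0.53, a_500 = 0.5
  a_1000 = 0.42, a_2000 = 0.9
Formula: NRC = (a250 + a500 + a1000 + a2000) / 4
Sum = 0.53 + 0.5 + 0.42 + 0.9 = 2.35
NRC = 2.35 / 4 = 0.5875
Rounded to nearest 0.05: 0.6

0.6


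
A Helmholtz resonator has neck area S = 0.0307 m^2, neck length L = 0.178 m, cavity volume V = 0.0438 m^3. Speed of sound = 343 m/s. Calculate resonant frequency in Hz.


Given values:
  S = 0.0307 m^2, L = 0.178 m, V = 0.0438 m^3, c = 343 m/s
Formula: f = (c / (2*pi)) * sqrt(S / (V * L))
Compute V * L = 0.0438 * 0.178 = 0.0077964
Compute S / (V * L) = 0.0307 / 0.0077964 = 3.9377
Compute sqrt(3.9377) = 1.984364
Compute c / (2*pi) = 343 / 6.283185 = 54.590148
f = 54.590148 * 1.984364 = 108.33

108.33 Hz


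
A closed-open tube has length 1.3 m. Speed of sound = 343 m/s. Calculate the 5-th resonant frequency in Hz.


Given values:
  Tube type: closed-open, L = 1.3 m, c = 343 m/s, n = 5
Formula: f_n = (2n - 1) * c / (4 * L)
Compute 2n - 1 = 2*5 - 1 = 9
Compute 4 * L = 4 * 1.3 = 5.2
f = 9 * 343 / 5.2
f = 593.65

593.65 Hz


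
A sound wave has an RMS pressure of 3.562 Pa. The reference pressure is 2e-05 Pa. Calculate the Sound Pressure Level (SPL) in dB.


Given values:
  p = 3.562 Pa
  p_ref = 2e-05 Pa
Formula: SPL = 20 * log10(p / p_ref)
Compute ratio: p / p_ref = 3.562 / 2e-05 = 178100
Compute log10: log10(178100) = 5.250664
Multiply: SPL = 20 * 5.250664 = 105.01

105.01 dB


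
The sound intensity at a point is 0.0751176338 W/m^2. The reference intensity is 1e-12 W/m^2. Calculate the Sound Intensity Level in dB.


Given values:
  I = 0.0751176338 W/m^2
  I_ref = 1e-12 W/m^2
Formula: SIL = 10 * log10(I / I_ref)
Compute ratio: I / I_ref = 75117633800
Compute log10: log10(75117633800) = 10.875742
Multiply: SIL = 10 * 10.875742 = 108.76

108.76 dB


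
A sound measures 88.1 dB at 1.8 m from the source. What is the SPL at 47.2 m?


Given values:
  SPL1 = 88.1 dB, r1 = 1.8 m, r2 = 47.2 m
Formula: SPL2 = SPL1 - 20 * log10(r2 / r1)
Compute ratio: r2 / r1 = 47.2 / 1.8 = 26.2222
Compute log10: log10(26.2222) = 1.418669
Compute drop: 20 * 1.418669 = 28.3734
SPL2 = 88.1 - 28.3734 = 59.73

59.73 dB


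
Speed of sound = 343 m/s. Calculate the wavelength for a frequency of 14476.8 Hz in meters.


Given values:
  c = 343 m/s, f = 14476.8 Hz
Formula: lambda = c / f
lambda = 343 / 14476.8
lambda = 0.0237

0.0237 m


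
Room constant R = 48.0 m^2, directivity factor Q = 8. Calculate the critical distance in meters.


Given values:
  R = 48.0 m^2, Q = 8
Formula: d_c = 0.141 * sqrt(Q * R)
Compute Q * R = 8 * 48.0 = 384.0
Compute sqrt(384.0) = 19.5959
d_c = 0.141 * 19.5959 = 2.763

2.763 m


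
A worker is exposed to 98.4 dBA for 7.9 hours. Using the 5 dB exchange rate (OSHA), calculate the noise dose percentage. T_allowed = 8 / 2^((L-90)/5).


Given values:
  L = 98.4 dBA, T = 7.9 hours
Formula: T_allowed = 8 / 2^((L - 90) / 5)
Compute exponent: (98.4 - 90) / 5 = 1.68
Compute 2^(1.68) = 3.20428
T_allowed = 8 / 3.20428 = 2.496661 hours
Dose = (T / T_allowed) * 100
Dose = (7.9 / 2.496661) * 100 = 316.42

316.42 %


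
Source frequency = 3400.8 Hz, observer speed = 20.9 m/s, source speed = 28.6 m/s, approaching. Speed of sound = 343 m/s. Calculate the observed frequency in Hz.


Given values:
  f_s = 3400.8 Hz, v_o = 20.9 m/s, v_s = 28.6 m/s
  Direction: approaching
Formula: f_o = f_s * (c + v_o) / (c - v_s)
Numerator: c + v_o = 343 + 20.9 = 363.9
Denominator: c - v_s = 343 - 28.6 = 314.4
f_o = 3400.8 * 363.9 / 314.4 = 3936.23

3936.23 Hz


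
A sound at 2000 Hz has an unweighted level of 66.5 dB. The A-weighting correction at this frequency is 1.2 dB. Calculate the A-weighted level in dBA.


Given values:
  SPL = 66.5 dB
  A-weighting at 2000 Hz = 1.2 dB
Formula: L_A = SPL + A_weight
L_A = 66.5 + (1.2)
L_A = 67.7

67.7 dBA


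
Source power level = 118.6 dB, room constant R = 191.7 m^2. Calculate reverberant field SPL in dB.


Given values:
  Lw = 118.6 dB, R = 191.7 m^2
Formula: SPL = Lw + 10 * log10(4 / R)
Compute 4 / R = 4 / 191.7 = 0.020866
Compute 10 * log10(0.020866) = -16.8056
SPL = 118.6 + (-16.8056) = 101.79

101.79 dB


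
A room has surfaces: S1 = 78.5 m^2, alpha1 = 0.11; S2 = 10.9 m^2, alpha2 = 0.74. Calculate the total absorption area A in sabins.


Given surfaces:
  Surface 1: 78.5 * 0.11 = 8.635
  Surface 2: 10.9 * 0.74 = 8.066
Formula: A = sum(Si * alpha_i)
A = 8.635 + 8.066
A = 16.7

16.7 sabins


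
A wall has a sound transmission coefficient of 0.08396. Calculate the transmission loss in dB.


Given values:
  tau = 0.08396
Formula: TL = 10 * log10(1 / tau)
Compute 1 / tau = 1 / 0.08396 = 11.9104
Compute log10(11.9104) = 1.075926
TL = 10 * 1.075926 = 10.76

10.76 dB


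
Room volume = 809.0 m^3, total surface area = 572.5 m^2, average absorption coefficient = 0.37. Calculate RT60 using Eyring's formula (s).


Given values:
  V = 809.0 m^3, S = 572.5 m^2, alpha = 0.37
Formula: RT60 = 0.161 * V / (-S * ln(1 - alpha))
Compute ln(1 - 0.37) = ln(0.63) = -0.462035
Denominator: -572.5 * -0.462035 = 264.515
Numerator: 0.161 * 809.0 = 130.249
RT60 = 130.249 / 264.515 = 0.492

0.492 s


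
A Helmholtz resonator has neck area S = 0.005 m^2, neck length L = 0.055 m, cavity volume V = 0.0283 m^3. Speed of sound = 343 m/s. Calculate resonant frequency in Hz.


Given values:
  S = 0.005 m^2, L = 0.055 m, V = 0.0283 m^3, c = 343 m/s
Formula: f = (c / (2*pi)) * sqrt(S / (V * L))
Compute V * L = 0.0283 * 0.055 = 0.0015565
Compute S / (V * L) = 0.005 / 0.0015565 = 3.2123
Compute sqrt(3.2123) = 1.792289
Compute c / (2*pi) = 343 / 6.283185 = 54.590148
f = 54.590148 * 1.792289 = 97.84

97.84 Hz


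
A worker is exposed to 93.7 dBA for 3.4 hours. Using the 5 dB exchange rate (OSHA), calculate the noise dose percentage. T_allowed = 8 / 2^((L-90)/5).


Given values:
  L = 93.7 dBA, T = 3.4 hours
Formula: T_allowed = 8 / 2^((L - 90) / 5)
Compute exponent: (93.7 - 90) / 5 = 0.74
Compute 2^(0.74) = 1.670176
T_allowed = 8 / 1.670176 = 4.789914 hours
Dose = (T / T_allowed) * 100
Dose = (3.4 / 4.789914) * 100 = 70.98

70.98 %


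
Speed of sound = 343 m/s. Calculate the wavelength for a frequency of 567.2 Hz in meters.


Given values:
  c = 343 m/s, f = 567.2 Hz
Formula: lambda = c / f
lambda = 343 / 567.2
lambda = 0.6047

0.6047 m


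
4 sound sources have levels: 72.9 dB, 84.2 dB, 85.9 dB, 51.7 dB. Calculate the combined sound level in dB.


Formula: L_total = 10 * log10( sum(10^(Li/10)) )
  Source 1: 10^(72.9/10) = 19498445.9976
  Source 2: 10^(84.2/10) = 263026799.1895
  Source 3: 10^(85.9/10) = 389045144.9943
  Source 4: 10^(51.7/10) = 147910.8388
Sum of linear values = 671718301.0202
L_total = 10 * log10(671718301.0202) = 88.27

88.27 dB


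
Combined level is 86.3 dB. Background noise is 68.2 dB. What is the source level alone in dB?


Given values:
  L_total = 86.3 dB, L_bg = 68.2 dB
Formula: L_source = 10 * log10(10^(L_total/10) - 10^(L_bg/10))
Convert to linear:
  10^(86.3/10) = 426579518.8016
  10^(68.2/10) = 6606934.4801
Difference: 426579518.8016 - 6606934.4801 = 419972584.3215
L_source = 10 * log10(419972584.3215) = 86.23

86.23 dB


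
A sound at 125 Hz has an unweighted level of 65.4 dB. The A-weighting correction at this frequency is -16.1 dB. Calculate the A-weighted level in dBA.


Given values:
  SPL = 65.4 dB
  A-weighting at 125 Hz = -16.1 dB
Formula: L_A = SPL + A_weight
L_A = 65.4 + (-16.1)
L_A = 49.3

49.3 dBA


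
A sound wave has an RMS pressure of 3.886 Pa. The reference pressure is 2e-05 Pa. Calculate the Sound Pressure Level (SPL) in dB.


Given values:
  p = 3.886 Pa
  p_ref = 2e-05 Pa
Formula: SPL = 20 * log10(p / p_ref)
Compute ratio: p / p_ref = 3.886 / 2e-05 = 194300
Compute log10: log10(194300) = 5.288473
Multiply: SPL = 20 * 5.288473 = 105.77

105.77 dB


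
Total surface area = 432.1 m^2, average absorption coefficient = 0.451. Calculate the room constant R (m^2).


Given values:
  S = 432.1 m^2, alpha = 0.451
Formula: R = S * alpha / (1 - alpha)
Numerator: 432.1 * 0.451 = 194.8771
Denominator: 1 - 0.451 = 0.549
R = 194.8771 / 0.549 = 354.97

354.97 m^2


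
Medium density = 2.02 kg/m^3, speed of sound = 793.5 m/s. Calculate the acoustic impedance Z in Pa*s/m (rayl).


Given values:
  rho = 2.02 kg/m^3
  c = 793.5 m/s
Formula: Z = rho * c
Z = 2.02 * 793.5
Z = 1602.87

1602.87 rayl


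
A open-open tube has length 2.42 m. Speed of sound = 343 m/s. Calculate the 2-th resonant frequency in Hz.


Given values:
  Tube type: open-open, L = 2.42 m, c = 343 m/s, n = 2
Formula: f_n = n * c / (2 * L)
Compute 2 * L = 2 * 2.42 = 4.84
f = 2 * 343 / 4.84
f = 141.74

141.74 Hz


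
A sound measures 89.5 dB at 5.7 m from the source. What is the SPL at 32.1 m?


Given values:
  SPL1 = 89.5 dB, r1 = 5.7 m, r2 = 32.1 m
Formula: SPL2 = SPL1 - 20 * log10(r2 / r1)
Compute ratio: r2 / r1 = 32.1 / 5.7 = 5.6316
Compute log10: log10(5.6316) = 0.750632
Compute drop: 20 * 0.750632 = 15.0126
SPL2 = 89.5 - 15.0126 = 74.49

74.49 dB


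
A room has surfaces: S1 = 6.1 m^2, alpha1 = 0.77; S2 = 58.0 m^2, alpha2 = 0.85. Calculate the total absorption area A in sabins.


Given surfaces:
  Surface 1: 6.1 * 0.77 = 4.697
  Surface 2: 58.0 * 0.85 = 49.3
Formula: A = sum(Si * alpha_i)
A = 4.697 + 49.3
A = 54.0

54.0 sabins


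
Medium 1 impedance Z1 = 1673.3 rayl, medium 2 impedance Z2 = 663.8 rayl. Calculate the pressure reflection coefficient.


Given values:
  Z1 = 1673.3 rayl, Z2 = 663.8 rayl
Formula: R = (Z2 - Z1) / (Z2 + Z1)
Numerator: Z2 - Z1 = 663.8 - 1673.3 = -1009.5
Denominator: Z2 + Z1 = 663.8 + 1673.3 = 2337.1
R = -1009.5 / 2337.1 = -0.4319

-0.4319


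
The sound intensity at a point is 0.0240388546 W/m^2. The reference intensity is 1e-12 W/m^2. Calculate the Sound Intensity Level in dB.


Given values:
  I = 0.0240388546 W/m^2
  I_ref = 1e-12 W/m^2
Formula: SIL = 10 * log10(I / I_ref)
Compute ratio: I / I_ref = 24038854600
Compute log10: log10(24038854600) = 10.380914
Multiply: SIL = 10 * 10.380914 = 103.81

103.81 dB


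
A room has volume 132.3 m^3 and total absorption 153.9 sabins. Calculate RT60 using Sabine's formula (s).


Given values:
  V = 132.3 m^3
  A = 153.9 sabins
Formula: RT60 = 0.161 * V / A
Numerator: 0.161 * 132.3 = 21.3003
RT60 = 21.3003 / 153.9 = 0.138

0.138 s


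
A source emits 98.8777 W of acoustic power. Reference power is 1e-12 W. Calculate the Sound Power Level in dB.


Given values:
  W = 98.8777 W
  W_ref = 1e-12 W
Formula: SWL = 10 * log10(W / W_ref)
Compute ratio: W / W_ref = 98877700000000
Compute log10: log10(98877700000000) = 13.995098
Multiply: SWL = 10 * 13.995098 = 139.95

139.95 dB


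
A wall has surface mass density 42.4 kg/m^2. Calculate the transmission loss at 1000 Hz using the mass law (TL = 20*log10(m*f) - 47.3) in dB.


Given values:
  m = 42.4 kg/m^2, f = 1000 Hz
Formula: TL = 20 * log10(m * f) - 47.3
Compute m * f = 42.4 * 1000 = 42400.0
Compute log10(42400.0) = 4.627366
Compute 20 * 4.627366 = 92.5473
TL = 92.5473 - 47.3 = 45.25

45.25 dB


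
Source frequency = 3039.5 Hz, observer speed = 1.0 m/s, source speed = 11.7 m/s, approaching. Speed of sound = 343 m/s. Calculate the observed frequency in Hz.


Given values:
  f_s = 3039.5 Hz, v_o = 1.0 m/s, v_s = 11.7 m/s
  Direction: approaching
Formula: f_o = f_s * (c + v_o) / (c - v_s)
Numerator: c + v_o = 343 + 1.0 = 344.0
Denominator: c - v_s = 343 - 11.7 = 331.3
f_o = 3039.5 * 344.0 / 331.3 = 3156.02

3156.02 Hz


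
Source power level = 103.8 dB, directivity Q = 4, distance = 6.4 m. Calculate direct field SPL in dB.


Given values:
  Lw = 103.8 dB, Q = 4, r = 6.4 m
Formula: SPL = Lw + 10 * log10(Q / (4 * pi * r^2))
Compute 4 * pi * r^2 = 4 * pi * 6.4^2 = 514.7185
Compute Q / denom = 4 / 514.7185 = 0.00777124
Compute 10 * log10(0.00777124) = -21.0951
SPL = 103.8 + (-21.0951) = 82.7

82.7 dB


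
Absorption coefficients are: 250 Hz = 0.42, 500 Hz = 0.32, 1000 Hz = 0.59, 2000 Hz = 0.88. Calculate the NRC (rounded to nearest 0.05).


Given values:
  a_250 = 0.42, a_500 = 0.32
  a_1000 = 0.59, a_2000 = 0.88
Formula: NRC = (a250 + a500 + a1000 + a2000) / 4
Sum = 0.42 + 0.32 + 0.59 + 0.88 = 2.21
NRC = 2.21 / 4 = 0.5525
Rounded to nearest 0.05: 0.55

0.55


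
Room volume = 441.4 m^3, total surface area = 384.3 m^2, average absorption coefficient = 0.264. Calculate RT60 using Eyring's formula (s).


Given values:
  V = 441.4 m^3, S = 384.3 m^2, alpha = 0.264
Formula: RT60 = 0.161 * V / (-S * ln(1 - alpha))
Compute ln(1 - 0.264) = ln(0.736) = -0.306525
Denominator: -384.3 * -0.306525 = 117.7976
Numerator: 0.161 * 441.4 = 71.0654
RT60 = 71.0654 / 117.7976 = 0.603

0.603 s


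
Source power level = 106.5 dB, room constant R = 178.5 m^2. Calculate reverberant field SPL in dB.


Given values:
  Lw = 106.5 dB, R = 178.5 m^2
Formula: SPL = Lw + 10 * log10(4 / R)
Compute 4 / R = 4 / 178.5 = 0.022409
Compute 10 * log10(0.022409) = -16.4958
SPL = 106.5 + (-16.4958) = 90.0

90.0 dB


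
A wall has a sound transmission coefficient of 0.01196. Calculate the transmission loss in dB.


Given values:
  tau = 0.01196
Formula: TL = 10 * log10(1 / tau)
Compute 1 / tau = 1 / 0.01196 = 83.612
Compute log10(83.612) = 1.922269
TL = 10 * 1.922269 = 19.22

19.22 dB


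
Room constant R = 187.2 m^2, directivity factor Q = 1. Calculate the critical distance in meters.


Given values:
  R = 187.2 m^2, Q = 1
Formula: d_c = 0.141 * sqrt(Q * R)
Compute Q * R = 1 * 187.2 = 187.2
Compute sqrt(187.2) = 13.6821
d_c = 0.141 * 13.6821 = 1.929

1.929 m


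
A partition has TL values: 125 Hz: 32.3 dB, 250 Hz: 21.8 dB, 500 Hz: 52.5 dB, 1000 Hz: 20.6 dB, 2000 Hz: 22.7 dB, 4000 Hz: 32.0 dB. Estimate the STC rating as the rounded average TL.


Given TL values at each frequency:
  125 Hz: 32.3 dB
  250 Hz: 21.8 dB
  500 Hz: 52.5 dB
  1000 Hz: 20.6 dB
  2000 Hz: 22.7 dB
  4000 Hz: 32.0 dB
Formula: STC ~ round(average of TL values)
Sum = 32.3 + 21.8 + 52.5 + 20.6 + 22.7 + 32.0 = 181.9
Average = 181.9 / 6 = 30.32
Rounded: 30

30


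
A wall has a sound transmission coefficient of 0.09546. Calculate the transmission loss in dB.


Given values:
  tau = 0.09546
Formula: TL = 10 * log10(1 / tau)
Compute 1 / tau = 1 / 0.09546 = 10.4756
Compute log10(10.4756) = 1.020179
TL = 10 * 1.020179 = 10.2

10.2 dB


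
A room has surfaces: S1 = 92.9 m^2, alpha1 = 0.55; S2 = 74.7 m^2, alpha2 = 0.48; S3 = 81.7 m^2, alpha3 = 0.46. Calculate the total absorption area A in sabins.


Given surfaces:
  Surface 1: 92.9 * 0.55 = 51.095
  Surface 2: 74.7 * 0.48 = 35.856
  Surface 3: 81.7 * 0.46 = 37.582
Formula: A = sum(Si * alpha_i)
A = 51.095 + 35.856 + 37.582
A = 124.53

124.53 sabins


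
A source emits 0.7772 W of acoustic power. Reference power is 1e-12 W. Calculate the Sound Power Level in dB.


Given values:
  W = 0.7772 W
  W_ref = 1e-12 W
Formula: SWL = 10 * log10(W / W_ref)
Compute ratio: W / W_ref = 777200000000
Compute log10: log10(777200000000) = 11.890533
Multiply: SWL = 10 * 11.890533 = 118.91

118.91 dB


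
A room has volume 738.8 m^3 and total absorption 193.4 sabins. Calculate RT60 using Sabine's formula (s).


Given values:
  V = 738.8 m^3
  A = 193.4 sabins
Formula: RT60 = 0.161 * V / A
Numerator: 0.161 * 738.8 = 118.9468
RT60 = 118.9468 / 193.4 = 0.615

0.615 s


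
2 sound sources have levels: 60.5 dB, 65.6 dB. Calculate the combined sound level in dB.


Formula: L_total = 10 * log10( sum(10^(Li/10)) )
  Source 1: 10^(60.5/10) = 1122018.4543
  Source 2: 10^(65.6/10) = 3630780.5477
Sum of linear values = 4752799.002
L_total = 10 * log10(4752799.002) = 66.77

66.77 dB


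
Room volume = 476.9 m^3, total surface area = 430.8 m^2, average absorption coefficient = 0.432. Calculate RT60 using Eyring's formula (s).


Given values:
  V = 476.9 m^3, S = 430.8 m^2, alpha = 0.432
Formula: RT60 = 0.161 * V / (-S * ln(1 - alpha))
Compute ln(1 - 0.432) = ln(0.568) = -0.565634
Denominator: -430.8 * -0.565634 = 243.6751
Numerator: 0.161 * 476.9 = 76.7809
RT60 = 76.7809 / 243.6751 = 0.315

0.315 s


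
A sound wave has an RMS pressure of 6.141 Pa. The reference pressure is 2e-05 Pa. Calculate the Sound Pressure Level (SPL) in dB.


Given values:
  p = 6.141 Pa
  p_ref = 2e-05 Pa
Formula: SPL = 20 * log10(p / p_ref)
Compute ratio: p / p_ref = 6.141 / 2e-05 = 307050
Compute log10: log10(307050) = 5.487209
Multiply: SPL = 20 * 5.487209 = 109.74

109.74 dB


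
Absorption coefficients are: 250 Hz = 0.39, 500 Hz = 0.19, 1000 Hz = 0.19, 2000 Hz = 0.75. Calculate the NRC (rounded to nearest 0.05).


Given values:
  a_250 = 0.39, a_500 = 0.19
  a_1000 = 0.19, a_2000 = 0.75
Formula: NRC = (a250 + a500 + a1000 + a2000) / 4
Sum = 0.39 + 0.19 + 0.19 + 0.75 = 1.52
NRC = 1.52 / 4 = 0.38
Rounded to nearest 0.05: 0.4

0.4


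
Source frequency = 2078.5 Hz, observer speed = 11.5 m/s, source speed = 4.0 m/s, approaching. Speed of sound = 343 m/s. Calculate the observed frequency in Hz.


Given values:
  f_s = 2078.5 Hz, v_o = 11.5 m/s, v_s = 4.0 m/s
  Direction: approaching
Formula: f_o = f_s * (c + v_o) / (c - v_s)
Numerator: c + v_o = 343 + 11.5 = 354.5
Denominator: c - v_s = 343 - 4.0 = 339.0
f_o = 2078.5 * 354.5 / 339.0 = 2173.53

2173.53 Hz


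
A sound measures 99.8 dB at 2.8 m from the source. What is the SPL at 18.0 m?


Given values:
  SPL1 = 99.8 dB, r1 = 2.8 m, r2 = 18.0 m
Formula: SPL2 = SPL1 - 20 * log10(r2 / r1)
Compute ratio: r2 / r1 = 18.0 / 2.8 = 6.4286
Compute log10: log10(6.4286) = 0.808116
Compute drop: 20 * 0.808116 = 16.1623
SPL2 = 99.8 - 16.1623 = 83.64

83.64 dB


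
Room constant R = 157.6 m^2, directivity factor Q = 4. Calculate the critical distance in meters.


Given values:
  R = 157.6 m^2, Q = 4
Formula: d_c = 0.141 * sqrt(Q * R)
Compute Q * R = 4 * 157.6 = 630.4
Compute sqrt(630.4) = 25.1078
d_c = 0.141 * 25.1078 = 3.54

3.54 m


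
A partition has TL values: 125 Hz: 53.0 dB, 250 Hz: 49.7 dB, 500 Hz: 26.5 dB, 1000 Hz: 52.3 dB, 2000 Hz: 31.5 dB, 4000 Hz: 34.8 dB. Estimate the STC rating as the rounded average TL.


Given TL values at each frequency:
  125 Hz: 53.0 dB
  250 Hz: 49.7 dB
  500 Hz: 26.5 dB
  1000 Hz: 52.3 dB
  2000 Hz: 31.5 dB
  4000 Hz: 34.8 dB
Formula: STC ~ round(average of TL values)
Sum = 53.0 + 49.7 + 26.5 + 52.3 + 31.5 + 34.8 = 247.8
Average = 247.8 / 6 = 41.3
Rounded: 41

41


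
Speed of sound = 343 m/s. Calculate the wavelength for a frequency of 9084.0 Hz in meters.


Given values:
  c = 343 m/s, f = 9084.0 Hz
Formula: lambda = c / f
lambda = 343 / 9084.0
lambda = 0.0378

0.0378 m


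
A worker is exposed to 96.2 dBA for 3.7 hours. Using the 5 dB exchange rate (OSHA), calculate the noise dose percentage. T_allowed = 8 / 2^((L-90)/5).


Given values:
  L = 96.2 dBA, T = 3.7 hours
Formula: T_allowed = 8 / 2^((L - 90) / 5)
Compute exponent: (96.2 - 90) / 5 = 1.24
Compute 2^(1.24) = 2.361985
T_allowed = 8 / 2.361985 = 3.386982 hours
Dose = (T / T_allowed) * 100
Dose = (3.7 / 3.386982) * 100 = 109.24

109.24 %


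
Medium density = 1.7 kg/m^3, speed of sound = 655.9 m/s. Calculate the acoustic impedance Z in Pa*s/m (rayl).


Given values:
  rho = 1.7 kg/m^3
  c = 655.9 m/s
Formula: Z = rho * c
Z = 1.7 * 655.9
Z = 1115.03

1115.03 rayl


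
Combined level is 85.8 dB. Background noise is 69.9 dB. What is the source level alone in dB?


Given values:
  L_total = 85.8 dB, L_bg = 69.9 dB
Formula: L_source = 10 * log10(10^(L_total/10) - 10^(L_bg/10))
Convert to linear:
  10^(85.8/10) = 380189396.3206
  10^(69.9/10) = 9772372.2096
Difference: 380189396.3206 - 9772372.2096 = 370417024.111
L_source = 10 * log10(370417024.111) = 85.69

85.69 dB


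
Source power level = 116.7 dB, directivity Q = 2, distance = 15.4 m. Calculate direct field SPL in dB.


Given values:
  Lw = 116.7 dB, Q = 2, r = 15.4 m
Formula: SPL = Lw + 10 * log10(Q / (4 * pi * r^2))
Compute 4 * pi * r^2 = 4 * pi * 15.4^2 = 2980.2405
Compute Q / denom = 2 / 2980.2405 = 0.00067109
Compute 10 * log10(0.00067109) = -31.7322
SPL = 116.7 + (-31.7322) = 84.97

84.97 dB


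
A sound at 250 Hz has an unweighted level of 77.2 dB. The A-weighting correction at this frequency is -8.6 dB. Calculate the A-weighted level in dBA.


Given values:
  SPL = 77.2 dB
  A-weighting at 250 Hz = -8.6 dB
Formula: L_A = SPL + A_weight
L_A = 77.2 + (-8.6)
L_A = 68.6

68.6 dBA


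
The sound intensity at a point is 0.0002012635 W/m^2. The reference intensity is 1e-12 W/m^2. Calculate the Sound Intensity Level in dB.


Given values:
  I = 0.0002012635 W/m^2
  I_ref = 1e-12 W/m^2
Formula: SIL = 10 * log10(I / I_ref)
Compute ratio: I / I_ref = 201263500
Compute log10: log10(201263500) = 8.303765
Multiply: SIL = 10 * 8.303765 = 83.04

83.04 dB


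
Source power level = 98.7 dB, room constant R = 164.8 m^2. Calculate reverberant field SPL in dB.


Given values:
  Lw = 98.7 dB, R = 164.8 m^2
Formula: SPL = Lw + 10 * log10(4 / R)
Compute 4 / R = 4 / 164.8 = 0.024272
Compute 10 * log10(0.024272) = -16.1489
SPL = 98.7 + (-16.1489) = 82.55

82.55 dB


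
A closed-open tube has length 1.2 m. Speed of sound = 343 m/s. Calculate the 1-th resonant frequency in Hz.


Given values:
  Tube type: closed-open, L = 1.2 m, c = 343 m/s, n = 1
Formula: f_n = (2n - 1) * c / (4 * L)
Compute 2n - 1 = 2*1 - 1 = 1
Compute 4 * L = 4 * 1.2 = 4.8
f = 1 * 343 / 4.8
f = 71.46

71.46 Hz


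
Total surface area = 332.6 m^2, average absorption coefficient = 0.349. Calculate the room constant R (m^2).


Given values:
  S = 332.6 m^2, alpha = 0.349
Formula: R = S * alpha / (1 - alpha)
Numerator: 332.6 * 0.349 = 116.0774
Denominator: 1 - 0.349 = 0.651
R = 116.0774 / 0.651 = 178.31

178.31 m^2


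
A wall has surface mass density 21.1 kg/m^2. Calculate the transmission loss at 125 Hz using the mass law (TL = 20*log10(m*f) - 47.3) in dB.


Given values:
  m = 21.1 kg/m^2, f = 125 Hz
Formula: TL = 20 * log10(m * f) - 47.3
Compute m * f = 21.1 * 125 = 2637.5
Compute log10(2637.5) = 3.421192
Compute 20 * 3.421192 = 68.4238
TL = 68.4238 - 47.3 = 21.12

21.12 dB


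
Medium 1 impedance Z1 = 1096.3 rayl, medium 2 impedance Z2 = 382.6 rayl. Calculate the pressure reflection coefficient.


Given values:
  Z1 = 1096.3 rayl, Z2 = 382.6 rayl
Formula: R = (Z2 - Z1) / (Z2 + Z1)
Numerator: Z2 - Z1 = 382.6 - 1096.3 = -713.7
Denominator: Z2 + Z1 = 382.6 + 1096.3 = 1478.9
R = -713.7 / 1478.9 = -0.4826

-0.4826


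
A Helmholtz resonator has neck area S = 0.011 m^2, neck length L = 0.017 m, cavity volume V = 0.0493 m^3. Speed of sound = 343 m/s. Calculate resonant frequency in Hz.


Given values:
  S = 0.011 m^2, L = 0.017 m, V = 0.0493 m^3, c = 343 m/s
Formula: f = (c / (2*pi)) * sqrt(S / (V * L))
Compute V * L = 0.0493 * 0.017 = 0.0008381
Compute S / (V * L) = 0.011 / 0.0008381 = 13.1249
Compute sqrt(13.1249) = 3.62283
Compute c / (2*pi) = 343 / 6.283185 = 54.590148
f = 54.590148 * 3.62283 = 197.77

197.77 Hz


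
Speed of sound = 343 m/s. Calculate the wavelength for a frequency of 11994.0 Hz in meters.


Given values:
  c = 343 m/s, f = 11994.0 Hz
Formula: lambda = c / f
lambda = 343 / 11994.0
lambda = 0.0286

0.0286 m


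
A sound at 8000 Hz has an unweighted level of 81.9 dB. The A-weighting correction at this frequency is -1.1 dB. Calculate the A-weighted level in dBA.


Given values:
  SPL = 81.9 dB
  A-weighting at 8000 Hz = -1.1 dB
Formula: L_A = SPL + A_weight
L_A = 81.9 + (-1.1)
L_A = 80.8

80.8 dBA


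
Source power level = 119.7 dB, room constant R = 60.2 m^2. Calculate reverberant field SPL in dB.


Given values:
  Lw = 119.7 dB, R = 60.2 m^2
Formula: SPL = Lw + 10 * log10(4 / R)
Compute 4 / R = 4 / 60.2 = 0.066445
Compute 10 * log10(0.066445) = -11.7754
SPL = 119.7 + (-11.7754) = 107.92

107.92 dB


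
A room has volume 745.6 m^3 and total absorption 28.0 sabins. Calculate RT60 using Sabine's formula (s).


Given values:
  V = 745.6 m^3
  A = 28.0 sabins
Formula: RT60 = 0.161 * V / A
Numerator: 0.161 * 745.6 = 120.0416
RT60 = 120.0416 / 28.0 = 4.287

4.287 s


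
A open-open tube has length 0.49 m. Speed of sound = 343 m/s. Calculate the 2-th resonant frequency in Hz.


Given values:
  Tube type: open-open, L = 0.49 m, c = 343 m/s, n = 2
Formula: f_n = n * c / (2 * L)
Compute 2 * L = 2 * 0.49 = 0.98
f = 2 * 343 / 0.98
f = 700.0

700.0 Hz


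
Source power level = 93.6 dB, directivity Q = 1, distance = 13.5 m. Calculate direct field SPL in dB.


Given values:
  Lw = 93.6 dB, Q = 1, r = 13.5 m
Formula: SPL = Lw + 10 * log10(Q / (4 * pi * r^2))
Compute 4 * pi * r^2 = 4 * pi * 13.5^2 = 2290.221
Compute Q / denom = 1 / 2290.221 = 0.00043664
Compute 10 * log10(0.00043664) = -33.5988
SPL = 93.6 + (-33.5988) = 60.0

60.0 dB


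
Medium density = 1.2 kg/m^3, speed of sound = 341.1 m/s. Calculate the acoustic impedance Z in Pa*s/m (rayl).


Given values:
  rho = 1.2 kg/m^3
  c = 341.1 m/s
Formula: Z = rho * c
Z = 1.2 * 341.1
Z = 409.32

409.32 rayl


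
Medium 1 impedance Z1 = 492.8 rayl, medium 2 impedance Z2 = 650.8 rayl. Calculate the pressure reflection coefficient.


Given values:
  Z1 = 492.8 rayl, Z2 = 650.8 rayl
Formula: R = (Z2 - Z1) / (Z2 + Z1)
Numerator: Z2 - Z1 = 650.8 - 492.8 = 158.0
Denominator: Z2 + Z1 = 650.8 + 492.8 = 1143.6
R = 158.0 / 1143.6 = 0.1382

0.1382


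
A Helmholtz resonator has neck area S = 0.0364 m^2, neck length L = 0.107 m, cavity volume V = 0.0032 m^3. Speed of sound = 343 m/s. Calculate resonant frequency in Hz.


Given values:
  S = 0.0364 m^2, L = 0.107 m, V = 0.0032 m^3, c = 343 m/s
Formula: f = (c / (2*pi)) * sqrt(S / (V * L))
Compute V * L = 0.0032 * 0.107 = 0.0003424
Compute S / (V * L) = 0.0364 / 0.0003424 = 106.3084
Compute sqrt(106.3084) = 10.310596
Compute c / (2*pi) = 343 / 6.283185 = 54.590148
f = 54.590148 * 10.310596 = 562.86

562.86 Hz


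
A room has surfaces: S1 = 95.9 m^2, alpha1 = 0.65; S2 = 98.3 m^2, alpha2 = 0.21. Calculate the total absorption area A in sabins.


Given surfaces:
  Surface 1: 95.9 * 0.65 = 62.335
  Surface 2: 98.3 * 0.21 = 20.643
Formula: A = sum(Si * alpha_i)
A = 62.335 + 20.643
A = 82.98

82.98 sabins


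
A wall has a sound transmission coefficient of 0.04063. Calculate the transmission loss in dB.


Given values:
  tau = 0.04063
Formula: TL = 10 * log10(1 / tau)
Compute 1 / tau = 1 / 0.04063 = 24.6124
Compute log10(24.6124) = 1.391154
TL = 10 * 1.391154 = 13.91

13.91 dB


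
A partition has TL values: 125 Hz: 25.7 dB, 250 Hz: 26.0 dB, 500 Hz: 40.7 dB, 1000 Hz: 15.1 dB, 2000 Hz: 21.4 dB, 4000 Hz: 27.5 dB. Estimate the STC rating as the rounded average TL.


Given TL values at each frequency:
  125 Hz: 25.7 dB
  250 Hz: 26.0 dB
  500 Hz: 40.7 dB
  1000 Hz: 15.1 dB
  2000 Hz: 21.4 dB
  4000 Hz: 27.5 dB
Formula: STC ~ round(average of TL values)
Sum = 25.7 + 26.0 + 40.7 + 15.1 + 21.4 + 27.5 = 156.4
Average = 156.4 / 6 = 26.07
Rounded: 26

26


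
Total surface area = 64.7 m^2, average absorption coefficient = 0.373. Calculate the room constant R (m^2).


Given values:
  S = 64.7 m^2, alpha = 0.373
Formula: R = S * alpha / (1 - alpha)
Numerator: 64.7 * 0.373 = 24.1331
Denominator: 1 - 0.373 = 0.627
R = 24.1331 / 0.627 = 38.49

38.49 m^2


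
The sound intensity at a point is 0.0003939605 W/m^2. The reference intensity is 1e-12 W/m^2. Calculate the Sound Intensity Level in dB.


Given values:
  I = 0.0003939605 W/m^2
  I_ref = 1e-12 W/m^2
Formula: SIL = 10 * log10(I / I_ref)
Compute ratio: I / I_ref = 393960500
Compute log10: log10(393960500) = 8.595453
Multiply: SIL = 10 * 8.595453 = 85.95

85.95 dB


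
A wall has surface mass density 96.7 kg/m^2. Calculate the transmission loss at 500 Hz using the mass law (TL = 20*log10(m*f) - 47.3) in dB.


Given values:
  m = 96.7 kg/m^2, f = 500 Hz
Formula: TL = 20 * log10(m * f) - 47.3
Compute m * f = 96.7 * 500 = 48350.0
Compute log10(48350.0) = 4.684396
Compute 20 * 4.684396 = 93.6879
TL = 93.6879 - 47.3 = 46.39

46.39 dB


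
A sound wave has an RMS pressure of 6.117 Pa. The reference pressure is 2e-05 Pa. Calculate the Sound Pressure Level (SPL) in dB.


Given values:
  p = 6.117 Pa
  p_ref = 2e-05 Pa
Formula: SPL = 20 * log10(p / p_ref)
Compute ratio: p / p_ref = 6.117 / 2e-05 = 305850
Compute log10: log10(305850) = 5.485508
Multiply: SPL = 20 * 5.485508 = 109.71

109.71 dB


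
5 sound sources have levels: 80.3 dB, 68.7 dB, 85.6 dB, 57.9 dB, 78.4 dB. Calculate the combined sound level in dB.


Formula: L_total = 10 * log10( sum(10^(Li/10)) )
  Source 1: 10^(80.3/10) = 107151930.5238
  Source 2: 10^(68.7/10) = 7413102.413
  Source 3: 10^(85.6/10) = 363078054.7701
  Source 4: 10^(57.9/10) = 616595.0019
  Source 5: 10^(78.4/10) = 69183097.0919
Sum of linear values = 547442779.8007
L_total = 10 * log10(547442779.8007) = 87.38

87.38 dB


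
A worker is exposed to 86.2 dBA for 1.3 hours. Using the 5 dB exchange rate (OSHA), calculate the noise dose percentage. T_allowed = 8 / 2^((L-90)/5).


Given values:
  L = 86.2 dBA, T = 1.3 hours
Formula: T_allowed = 8 / 2^((L - 90) / 5)
Compute exponent: (86.2 - 90) / 5 = -0.76
Compute 2^(-0.76) = 0.590496
T_allowed = 8 / 0.590496 = 13.547933 hours
Dose = (T / T_allowed) * 100
Dose = (1.3 / 13.547933) * 100 = 9.6

9.6 %


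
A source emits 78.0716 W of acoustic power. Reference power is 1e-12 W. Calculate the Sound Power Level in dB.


Given values:
  W = 78.0716 W
  W_ref = 1e-12 W
Formula: SWL = 10 * log10(W / W_ref)
Compute ratio: W / W_ref = 78071600000000
Compute log10: log10(78071600000000) = 13.892493
Multiply: SWL = 10 * 13.892493 = 138.92

138.92 dB


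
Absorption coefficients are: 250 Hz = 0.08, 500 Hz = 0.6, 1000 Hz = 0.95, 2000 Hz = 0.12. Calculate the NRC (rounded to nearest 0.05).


Given values:
  a_250 = 0.08, a_500 = 0.6
  a_1000 = 0.95, a_2000 = 0.12
Formula: NRC = (a250 + a500 + a1000 + a2000) / 4
Sum = 0.08 + 0.6 + 0.95 + 0.12 = 1.75
NRC = 1.75 / 4 = 0.4375
Rounded to nearest 0.05: 0.45

0.45


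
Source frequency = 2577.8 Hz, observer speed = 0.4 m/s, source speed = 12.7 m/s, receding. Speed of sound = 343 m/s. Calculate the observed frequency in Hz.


Given values:
  f_s = 2577.8 Hz, v_o = 0.4 m/s, v_s = 12.7 m/s
  Direction: receding
Formula: f_o = f_s * (c - v_o) / (c + v_s)
Numerator: c - v_o = 343 - 0.4 = 342.6
Denominator: c + v_s = 343 + 12.7 = 355.7
f_o = 2577.8 * 342.6 / 355.7 = 2482.86

2482.86 Hz


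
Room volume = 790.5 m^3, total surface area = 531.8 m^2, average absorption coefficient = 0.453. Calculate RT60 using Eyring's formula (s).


Given values:
  V = 790.5 m^3, S = 531.8 m^2, alpha = 0.453
Formula: RT60 = 0.161 * V / (-S * ln(1 - alpha))
Compute ln(1 - 0.453) = ln(0.547) = -0.603306
Denominator: -531.8 * -0.603306 = 320.8381
Numerator: 0.161 * 790.5 = 127.2705
RT60 = 127.2705 / 320.8381 = 0.397

0.397 s


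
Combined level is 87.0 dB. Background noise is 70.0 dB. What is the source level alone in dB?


Given values:
  L_total = 87.0 dB, L_bg = 70.0 dB
Formula: L_source = 10 * log10(10^(L_total/10) - 10^(L_bg/10))
Convert to linear:
  10^(87.0/10) = 501187233.6273
  10^(70.0/10) = 10000000.0
Difference: 501187233.6273 - 10000000.0 = 491187233.6273
L_source = 10 * log10(491187233.6273) = 86.91

86.91 dB


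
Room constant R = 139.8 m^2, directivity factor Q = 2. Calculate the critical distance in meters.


Given values:
  R = 139.8 m^2, Q = 2
Formula: d_c = 0.141 * sqrt(Q * R)
Compute Q * R = 2 * 139.8 = 279.6
Compute sqrt(279.6) = 16.7212
d_c = 0.141 * 16.7212 = 2.358

2.358 m


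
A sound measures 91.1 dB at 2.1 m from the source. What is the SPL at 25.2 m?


Given values:
  SPL1 = 91.1 dB, r1 = 2.1 m, r2 = 25.2 m
Formula: SPL2 = SPL1 - 20 * log10(r2 / r1)
Compute ratio: r2 / r1 = 25.2 / 2.1 = 12.0
Compute log10: log10(12.0) = 1.079181
Compute drop: 20 * 1.079181 = 21.5836
SPL2 = 91.1 - 21.5836 = 69.52

69.52 dB


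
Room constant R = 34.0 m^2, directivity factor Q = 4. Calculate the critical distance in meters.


Given values:
  R = 34.0 m^2, Q = 4
Formula: d_c = 0.141 * sqrt(Q * R)
Compute Q * R = 4 * 34.0 = 136.0
Compute sqrt(136.0) = 11.6619
d_c = 0.141 * 11.6619 = 1.644

1.644 m


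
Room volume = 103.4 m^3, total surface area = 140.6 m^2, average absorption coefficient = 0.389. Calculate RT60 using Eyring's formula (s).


Given values:
  V = 103.4 m^3, S = 140.6 m^2, alpha = 0.389
Formula: RT60 = 0.161 * V / (-S * ln(1 - alpha))
Compute ln(1 - 0.389) = ln(0.611) = -0.492658
Denominator: -140.6 * -0.492658 = 69.2677
Numerator: 0.161 * 103.4 = 16.6474
RT60 = 16.6474 / 69.2677 = 0.24

0.24 s


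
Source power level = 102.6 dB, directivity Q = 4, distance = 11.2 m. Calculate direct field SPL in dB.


Given values:
  Lw = 102.6 dB, Q = 4, r = 11.2 m
Formula: SPL = Lw + 10 * log10(Q / (4 * pi * r^2))
Compute 4 * pi * r^2 = 4 * pi * 11.2^2 = 1576.3255
Compute Q / denom = 4 / 1576.3255 = 0.00253755
Compute 10 * log10(0.00253755) = -25.9559
SPL = 102.6 + (-25.9559) = 76.64

76.64 dB


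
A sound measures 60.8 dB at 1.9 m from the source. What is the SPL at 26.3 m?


Given values:
  SPL1 = 60.8 dB, r1 = 1.9 m, r2 = 26.3 m
Formula: SPL2 = SPL1 - 20 * log10(r2 / r1)
Compute ratio: r2 / r1 = 26.3 / 1.9 = 13.8421
Compute log10: log10(13.8421) = 1.141202
Compute drop: 20 * 1.141202 = 22.824
SPL2 = 60.8 - 22.824 = 37.98

37.98 dB


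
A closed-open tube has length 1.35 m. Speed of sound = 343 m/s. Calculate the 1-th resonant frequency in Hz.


Given values:
  Tube type: closed-open, L = 1.35 m, c = 343 m/s, n = 1
Formula: f_n = (2n - 1) * c / (4 * L)
Compute 2n - 1 = 2*1 - 1 = 1
Compute 4 * L = 4 * 1.35 = 5.4
f = 1 * 343 / 5.4
f = 63.52

63.52 Hz


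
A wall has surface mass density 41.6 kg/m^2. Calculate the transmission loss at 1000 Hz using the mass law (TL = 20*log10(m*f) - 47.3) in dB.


Given values:
  m = 41.6 kg/m^2, f = 1000 Hz
Formula: TL = 20 * log10(m * f) - 47.3
Compute m * f = 41.6 * 1000 = 41600.0
Compute log10(41600.0) = 4.619093
Compute 20 * 4.619093 = 92.3819
TL = 92.3819 - 47.3 = 45.08

45.08 dB


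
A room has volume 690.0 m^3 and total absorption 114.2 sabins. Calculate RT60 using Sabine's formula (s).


Given values:
  V = 690.0 m^3
  A = 114.2 sabins
Formula: RT60 = 0.161 * V / A
Numerator: 0.161 * 690.0 = 111.09
RT60 = 111.09 / 114.2 = 0.973

0.973 s


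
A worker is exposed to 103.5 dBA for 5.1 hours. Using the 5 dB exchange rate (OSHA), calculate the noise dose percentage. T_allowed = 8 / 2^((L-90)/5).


Given values:
  L = 103.5 dBA, T = 5.1 hours
Formula: T_allowed = 8 / 2^((L - 90) / 5)
Compute exponent: (103.5 - 90) / 5 = 2.7
Compute 2^(2.7) = 6.498019
T_allowed = 8 / 6.498019 = 1.231144 hours
Dose = (T / T_allowed) * 100
Dose = (5.1 / 1.231144) * 100 = 414.25

414.25 %


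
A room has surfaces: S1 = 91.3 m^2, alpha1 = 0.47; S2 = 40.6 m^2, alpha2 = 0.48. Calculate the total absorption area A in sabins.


Given surfaces:
  Surface 1: 91.3 * 0.47 = 42.911
  Surface 2: 40.6 * 0.48 = 19.488
Formula: A = sum(Si * alpha_i)
A = 42.911 + 19.488
A = 62.4

62.4 sabins


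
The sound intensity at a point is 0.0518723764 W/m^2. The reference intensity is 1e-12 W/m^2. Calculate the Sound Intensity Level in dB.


Given values:
  I = 0.0518723764 W/m^2
  I_ref = 1e-12 W/m^2
Formula: SIL = 10 * log10(I / I_ref)
Compute ratio: I / I_ref = 51872376400
Compute log10: log10(51872376400) = 10.714936
Multiply: SIL = 10 * 10.714936 = 107.15

107.15 dB


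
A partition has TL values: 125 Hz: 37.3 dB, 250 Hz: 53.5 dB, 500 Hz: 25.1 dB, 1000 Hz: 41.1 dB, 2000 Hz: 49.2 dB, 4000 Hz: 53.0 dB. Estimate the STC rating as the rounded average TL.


Given TL values at each frequency:
  125 Hz: 37.3 dB
  250 Hz: 53.5 dB
  500 Hz: 25.1 dB
  1000 Hz: 41.1 dB
  2000 Hz: 49.2 dB
  4000 Hz: 53.0 dB
Formula: STC ~ round(average of TL values)
Sum = 37.3 + 53.5 + 25.1 + 41.1 + 49.2 + 53.0 = 259.2
Average = 259.2 / 6 = 43.2
Rounded: 43

43


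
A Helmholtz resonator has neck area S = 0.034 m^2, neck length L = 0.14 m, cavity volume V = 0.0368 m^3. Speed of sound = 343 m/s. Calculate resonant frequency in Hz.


Given values:
  S = 0.034 m^2, L = 0.14 m, V = 0.0368 m^3, c = 343 m/s
Formula: f = (c / (2*pi)) * sqrt(S / (V * L))
Compute V * L = 0.0368 * 0.14 = 0.005152
Compute S / (V * L) = 0.034 / 0.005152 = 6.5994
Compute sqrt(6.5994) = 2.56893
Compute c / (2*pi) = 343 / 6.283185 = 54.590148
f = 54.590148 * 2.56893 = 140.24

140.24 Hz


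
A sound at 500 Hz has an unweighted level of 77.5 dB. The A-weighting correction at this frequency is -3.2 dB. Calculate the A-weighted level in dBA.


Given values:
  SPL = 77.5 dB
  A-weighting at 500 Hz = -3.2 dB
Formula: L_A = SPL + A_weight
L_A = 77.5 + (-3.2)
L_A = 74.3

74.3 dBA


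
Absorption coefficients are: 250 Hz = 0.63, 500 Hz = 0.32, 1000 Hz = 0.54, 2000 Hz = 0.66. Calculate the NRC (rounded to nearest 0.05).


Given values:
  a_250 = 0.63, a_500 = 0.32
  a_1000 = 0.54, a_2000 = 0.66
Formula: NRC = (a250 + a500 + a1000 + a2000) / 4
Sum = 0.63 + 0.32 + 0.54 + 0.66 = 2.15
NRC = 2.15 / 4 = 0.5375
Rounded to nearest 0.05: 0.55

0.55


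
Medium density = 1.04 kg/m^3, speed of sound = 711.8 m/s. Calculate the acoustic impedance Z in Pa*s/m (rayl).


Given values:
  rho = 1.04 kg/m^3
  c = 711.8 m/s
Formula: Z = rho * c
Z = 1.04 * 711.8
Z = 740.27

740.27 rayl


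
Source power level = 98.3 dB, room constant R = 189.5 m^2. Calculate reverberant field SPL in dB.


Given values:
  Lw = 98.3 dB, R = 189.5 m^2
Formula: SPL = Lw + 10 * log10(4 / R)
Compute 4 / R = 4 / 189.5 = 0.021108
Compute 10 * log10(0.021108) = -16.7555
SPL = 98.3 + (-16.7555) = 81.54

81.54 dB


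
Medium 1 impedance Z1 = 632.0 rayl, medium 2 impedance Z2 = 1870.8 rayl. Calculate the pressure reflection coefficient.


Given values:
  Z1 = 632.0 rayl, Z2 = 1870.8 rayl
Formula: R = (Z2 - Z1) / (Z2 + Z1)
Numerator: Z2 - Z1 = 1870.8 - 632.0 = 1238.8
Denominator: Z2 + Z1 = 1870.8 + 632.0 = 2502.8
R = 1238.8 / 2502.8 = 0.495

0.495


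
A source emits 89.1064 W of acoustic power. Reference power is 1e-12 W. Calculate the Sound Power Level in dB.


Given values:
  W = 89.1064 W
  W_ref = 1e-12 W
Formula: SWL = 10 * log10(W / W_ref)
Compute ratio: W / W_ref = 89106400000000
Compute log10: log10(89106400000000) = 13.949909
Multiply: SWL = 10 * 13.949909 = 139.5

139.5 dB
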